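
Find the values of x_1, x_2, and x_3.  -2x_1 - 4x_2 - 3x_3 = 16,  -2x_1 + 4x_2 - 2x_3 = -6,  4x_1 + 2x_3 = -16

Row-reduce the augmented matrix:
R1 ← R1 / (-2).
R2 ← R2 + 2·R1.
R3 ← R3 − 4·R1.
R2 ← R2 / (8).
R1 ← R1 − 2·R2.
R3 ← R3 + 8·R2.
R3 ← R3 / (-3).
R1 ← R1 − 5/4·R3.
R2 ← R2 − 1/8·R3.
Reading off the reduced rows gives x_1 = -5, x_2 = -3, x_3 = 2.

x_1 = -5, x_2 = -3, x_3 = 2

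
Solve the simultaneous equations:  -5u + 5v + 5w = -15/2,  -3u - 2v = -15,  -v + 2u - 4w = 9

u = 3, v = 3, w = -3/2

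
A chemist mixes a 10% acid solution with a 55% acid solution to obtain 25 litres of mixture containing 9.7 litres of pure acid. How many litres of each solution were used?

litres of solution A: 9, litres of solution B: 16

Let a = litres of solution A, b = litres of solution B.
  a + b = 25
  (1/10)a + (11/20)b = 97/10
From equation 1: a = 25 − b.
Substitute into equation 2 and solve: b = 16.
Then a = 9.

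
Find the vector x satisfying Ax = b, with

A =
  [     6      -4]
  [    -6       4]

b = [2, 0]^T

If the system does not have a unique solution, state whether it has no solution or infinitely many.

no solution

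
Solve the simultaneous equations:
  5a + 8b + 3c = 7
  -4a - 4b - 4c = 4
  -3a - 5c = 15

Row-reduce:
R1 ← R1 / (5).
R2 ← R2 + 4·R1.
R3 ← R3 + 3·R1.
R2 ← R2 / (12/5).
R1 ← R1 − 8/5·R2.
R3 ← R3 − 24/5·R2.
Rank is 2 with 3 unknowns, leaving c free.

infinitely many solutions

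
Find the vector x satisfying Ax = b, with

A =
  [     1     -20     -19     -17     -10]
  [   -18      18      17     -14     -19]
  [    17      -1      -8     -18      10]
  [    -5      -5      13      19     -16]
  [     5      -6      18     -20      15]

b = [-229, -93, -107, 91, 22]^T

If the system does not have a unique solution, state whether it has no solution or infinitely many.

x_1 = -1, x_2 = 0, x_3 = 4, x_4 = 6, x_5 = 5

Row-reduce the augmented matrix:
R2 ← R2 + 18·R1.
R3 ← R3 − 17·R1.
R4 ← R4 + 5·R1.
R5 ← R5 − 5·R1.
R2 ← R2 / (-342).
R1 ← R1 + 20·R2.
R3 ← R3 − 339·R2.
R4 ← R4 + 105·R2.
R5 ← R5 − 94·R2.
R3 ← R3 / (-815/114).
R1 ← R1 − 1/171·R3.
R2 ← R2 − 325/342·R3.
R4 ← R4 − 2027/114·R3.
R5 ← R5 − 4048/171·R3.
R4 ← R4 / (-67353/815).
R1 ← R1 − 4097/2445·R4.
R2 ← R2 + 2545/489·R4.
R3 ← R3 − 5266/815·R4.
R5 ← R5 + 430099/2445·R4.
R5 ← R5 / (11103809/202059).
R1 ← R1 − 132098/202059·R5.
R2 ← R2 − 262618/202059·R5.
R3 ← R3 + 89249/67353·R5.
R4 ← R4 − 38971/67353·R5.
Reading off the reduced rows gives x_1 = -1, x_2 = 0, x_3 = 4, x_4 = 6, x_5 = 5.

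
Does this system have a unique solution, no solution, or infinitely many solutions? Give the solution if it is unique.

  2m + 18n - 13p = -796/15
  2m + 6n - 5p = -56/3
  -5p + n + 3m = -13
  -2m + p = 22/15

m = 2/3, n = -1, p = 14/5

Row-reduce the augmented matrix:
R1 ← R1 / (2).
R2 ← R2 − 2·R1.
R3 ← R3 − 3·R1.
R4 ← R4 + 2·R1.
R2 ← R2 / (-12).
R1 ← R1 − 9·R2.
R3 ← R3 + 26·R2.
R4 ← R4 − 18·R2.
R3 ← R3 / (-17/6).
R1 ← R1 + 1/2·R3.
R2 ← R2 + 2/3·R3.
R4 reduces to 0 = 0, so the extra equation is consistent.
Reading off the reduced rows gives m = 2/3, n = -1, p = 14/5.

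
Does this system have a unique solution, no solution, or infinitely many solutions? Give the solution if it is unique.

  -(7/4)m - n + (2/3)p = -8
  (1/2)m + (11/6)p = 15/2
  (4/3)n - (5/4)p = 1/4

m = 4, n = 3, p = 3

Row-reduce the augmented matrix:
R1 ← R1 / (-7/4).
R2 ← R2 − 1/2·R1.
R2 ← R2 / (-2/7).
R1 ← R1 − 4/7·R2.
R3 ← R3 − 4/3·R2.
R3 ← R3 / (295/36).
R1 ← R1 − 11/3·R3.
R2 ← R2 + 85/12·R3.
Reading off the reduced rows gives m = 4, n = 3, p = 3.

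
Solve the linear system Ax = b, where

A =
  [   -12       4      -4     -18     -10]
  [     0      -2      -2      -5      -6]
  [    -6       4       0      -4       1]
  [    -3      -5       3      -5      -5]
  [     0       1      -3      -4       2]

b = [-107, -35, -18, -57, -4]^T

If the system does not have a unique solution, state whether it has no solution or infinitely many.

Row-reduce:
R1 ← R1 / (-12).
R3 ← R3 + 6·R1.
R4 ← R4 + 3·R1.
R2 ← R2 / (-2).
R1 ← R1 + 1/3·R2.
R3 ← R3 − 2·R2.
R4 ← R4 + 6·R2.
R5 ← R5 − 1·R2.
Swap R3 and R4.
R3 ← R3 / (10).
R1 ← R1 − 2/3·R3.
R2 ← R2 − 1·R3.
R5 ← R5 + 4·R3.
Swap R4 and R5.
R4 ← R4 / (-7/10).
R1 ← R1 − 41/30·R4.
R2 ← R2 − 21/20·R4.
R3 ← R3 − 29/20·R4.
Row 5 reduces to 0 = 1/2, a contradiction. The system is inconsistent.

no solution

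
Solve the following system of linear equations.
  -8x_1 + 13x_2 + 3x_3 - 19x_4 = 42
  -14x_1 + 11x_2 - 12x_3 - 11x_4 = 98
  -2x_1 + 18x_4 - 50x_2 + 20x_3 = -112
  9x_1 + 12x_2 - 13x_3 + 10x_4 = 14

infinitely many solutions

Row-reduce:
R1 ← R1 / (-8).
R2 ← R2 + 14·R1.
R3 ← R3 + 2·R1.
R4 ← R4 − 9·R1.
R2 ← R2 / (-47/4).
R1 ← R1 + 13/8·R2.
R3 ← R3 + 213/4·R2.
R4 ← R4 − 213/8·R2.
R3 ← R3 / (4579/47).
R1 ← R1 − 189/94·R3.
R2 ← R2 − 69/47·R3.
R4 ← R4 + 4579/94·R3.
Rank is 3 with 4 unknowns, leaving x_4 free.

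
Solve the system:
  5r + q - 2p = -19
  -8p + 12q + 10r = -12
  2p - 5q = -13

infinitely many solutions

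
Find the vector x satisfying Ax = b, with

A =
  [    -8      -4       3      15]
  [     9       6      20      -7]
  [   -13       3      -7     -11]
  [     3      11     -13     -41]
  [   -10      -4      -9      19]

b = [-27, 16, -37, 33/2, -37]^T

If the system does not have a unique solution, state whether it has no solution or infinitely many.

no solution

Row-reduce:
R1 ← R1 / (-8).
R2 ← R2 − 9·R1.
R3 ← R3 + 13·R1.
R4 ← R4 − 3·R1.
R5 ← R5 + 10·R1.
R2 ← R2 / (3/2).
R1 ← R1 − 1/2·R2.
R3 ← R3 − 19/2·R2.
R4 ← R4 − 19/2·R2.
R5 ← R5 − 1·R2.
R3 ← R3 / (-1919/12).
R1 ← R1 + 49/6·R3.
R2 ← R2 − 187/12·R3.
R4 ← R4 + 1919/12·R3.
R5 ← R5 + 85/3·R3.
Swap R4 and R5.
R4 ← R4 / (21138/1919).
R1 ← R1 + 319/1919·R4.
R2 ← R2 + 5677/1919·R4.
R3 ← R3 − 1175/1919·R4.
Row 5 reduces to 0 = -1/2, a contradiction. The system is inconsistent.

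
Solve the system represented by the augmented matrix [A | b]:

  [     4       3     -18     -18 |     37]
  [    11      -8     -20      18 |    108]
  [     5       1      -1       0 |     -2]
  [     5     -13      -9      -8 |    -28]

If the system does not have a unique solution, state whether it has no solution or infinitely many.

x_1 = -2, x_2 = 3, x_3 = -5, x_4 = 3

Row-reduce the augmented matrix:
R1 ← R1 / (4).
R2 ← R2 − 11·R1.
R3 ← R3 − 5·R1.
R4 ← R4 − 5·R1.
R2 ← R2 / (-65/4).
R1 ← R1 − 3/4·R2.
R3 ← R3 + 11/4·R2.
R4 ← R4 + 67/4·R2.
R3 ← R3 / (1073/65).
R1 ← R1 + 204/65·R3.
R2 ← R2 + 118/65·R3.
R4 ← R4 + 1099/65·R3.
R4 ← R4 / (-46924/1073).
R1 ← R1 − 774/1073·R4.
R2 ← R2 + 3150/1073·R4.
R3 ← R3 − 720/1073·R4.
Reading off the reduced rows gives x_1 = -2, x_2 = 3, x_3 = -5, x_4 = 3.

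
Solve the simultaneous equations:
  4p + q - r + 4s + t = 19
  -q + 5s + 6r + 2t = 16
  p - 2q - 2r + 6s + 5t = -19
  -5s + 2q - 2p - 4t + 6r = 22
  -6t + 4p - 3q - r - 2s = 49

p = 5, q = 0, r = 3, s = 2, t = -6

Row-reduce the augmented matrix:
R1 ← R1 / (4).
R3 ← R3 − 1·R1.
R4 ← R4 + 2·R1.
R5 ← R5 − 4·R1.
R2 ← R2 / (-1).
R1 ← R1 − 1/4·R2.
R3 ← R3 + 9/4·R2.
R4 ← R4 − 5/2·R2.
R5 ← R5 + 4·R2.
R3 ← R3 / (-61/4).
R1 ← R1 − 5/4·R3.
R2 ← R2 + 6·R3.
R4 ← R4 − 41/2·R3.
R5 ← R5 + 24·R3.
R4 ← R4 / (67/61).
R1 ← R1 − 106/61·R4.
R2 ← R2 + 155/61·R4.
R3 ← R3 − 25/61·R4.
R5 ← R5 + 986/61·R4.
R5 ← R5 / (779/67).
R1 ← R1 + 143/67·R5.
R2 ← R2 − 144/67·R5.
R3 ← R3 + 47/67·R5.
R4 ← R4 − 112/67·R5.
Reading off the reduced rows gives p = 5, q = 0, r = 3, s = 2, t = -6.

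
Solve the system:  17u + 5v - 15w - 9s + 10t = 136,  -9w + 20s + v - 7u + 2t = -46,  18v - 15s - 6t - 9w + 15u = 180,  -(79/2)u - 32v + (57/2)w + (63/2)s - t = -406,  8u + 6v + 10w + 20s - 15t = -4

infinitely many solutions

Row-reduce:
R1 ← R1 / (17).
R2 ← R2 + 7·R1.
R3 ← R3 − 15·R1.
R4 ← R4 + 79/2·R1.
R5 ← R5 − 8·R1.
R2 ← R2 / (52/17).
R1 ← R1 − 5/17·R2.
R3 ← R3 − 231/17·R2.
R4 ← R4 + 693/34·R2.
R5 ← R5 − 62/17·R2.
R3 ← R3 / (1863/26).
R1 ← R1 − 15/26·R3.
R2 ← R2 + 129/26·R3.
R4 ← R4 + 5589/52·R3.
R5 ← R5 − 457/13·R3.
Swap R4 and R5.
R4 ← R4 / (1007/23).
R1 ← R1 + 67/46·R4.
R2 ← R2 + 4/23·R4.
R3 ← R3 + 51/46·R4.
Rank is 4 with 5 unknowns, leaving t free.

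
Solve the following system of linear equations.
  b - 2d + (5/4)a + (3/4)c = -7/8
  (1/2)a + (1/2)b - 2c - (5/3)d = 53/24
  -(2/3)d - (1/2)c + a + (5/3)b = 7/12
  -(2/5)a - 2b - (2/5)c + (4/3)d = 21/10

a = 3/2, b = -3/4, c = -4/3, d = 1/2

Row-reduce the augmented matrix:
R1 ← R1 / (5/4).
R2 ← R2 − 1/2·R1.
R3 ← R3 − 1·R1.
R4 ← R4 + 2/5·R1.
R2 ← R2 / (1/10).
R1 ← R1 − 4/5·R2.
R3 ← R3 − 13/15·R2.
R4 ← R4 + 42/25·R2.
R3 ← R3 / (113/6).
R1 ← R1 − 19·R3.
R2 ← R2 + 23·R3.
R4 ← R4 + 194/5·R3.
R4 ← R4 / (5984/1695).
R1 ← R1 + 360/113·R4.
R2 ← R2 − 186/113·R4.
R3 ← R3 − 152/339·R4.
Reading off the reduced rows gives a = 3/2, b = -3/4, c = -4/3, d = 1/2.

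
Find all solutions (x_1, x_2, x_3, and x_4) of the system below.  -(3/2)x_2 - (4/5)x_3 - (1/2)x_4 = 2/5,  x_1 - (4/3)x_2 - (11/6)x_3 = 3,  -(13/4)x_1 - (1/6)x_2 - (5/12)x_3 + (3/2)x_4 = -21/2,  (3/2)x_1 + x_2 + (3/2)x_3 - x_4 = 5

infinitely many solutions

Row-reduce:
Swap R1 and R2.
R3 ← R3 + 13/4·R1.
R4 ← R4 − 3/2·R1.
R2 ← R2 / (-3/2).
R1 ← R1 + 4/3·R2.
R3 ← R3 + 9/2·R2.
R4 ← R4 − 3·R2.
R3 ← R3 / (-159/40).
R1 ← R1 + 101/90·R3.
R2 ← R2 − 8/15·R3.
R4 ← R4 − 53/20·R3.
Rank is 3 with 4 unknowns, leaving x_4 free.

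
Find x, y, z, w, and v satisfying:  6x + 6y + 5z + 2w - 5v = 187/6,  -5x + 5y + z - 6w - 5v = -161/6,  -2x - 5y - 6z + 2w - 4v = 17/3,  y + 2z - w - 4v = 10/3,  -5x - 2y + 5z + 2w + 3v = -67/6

x = 3, y = -1/3, z = 1/3, w = 3, v = -3/2

Row-reduce the augmented matrix:
R1 ← R1 / (6).
R2 ← R2 + 5·R1.
R3 ← R3 + 2·R1.
R5 ← R5 + 5·R1.
R2 ← R2 / (10).
R1 ← R1 − 1·R2.
R3 ← R3 + 3·R2.
R4 ← R4 − 1·R2.
R5 ← R5 − 3·R2.
R3 ← R3 / (-167/60).
R1 ← R1 − 19/60·R3.
R2 ← R2 − 31/60·R3.
R4 ← R4 − 89/60·R3.
R5 ← R5 − 457/60·R3.
R4 ← R4 / (27/167).
R1 ← R1 − 154/167·R4.
R2 ← R2 + 30/167·R4.
R3 ← R3 + 82/167·R4.
R5 ← R5 − 1454/167·R4.
R5 ← R5 / (10426/27).
R1 ← R1 − 1142/27·R5.
R2 ← R2 + 98/9·R5.
R3 ← R3 + 539/27·R5.
R4 ← R4 + 1264/27·R5.
Reading off the reduced rows gives x = 3, y = -1/3, z = 1/3, w = 3, v = -3/2.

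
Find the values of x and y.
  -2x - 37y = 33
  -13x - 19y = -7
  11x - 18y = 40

x = 2, y = -1

Row-reduce the augmented matrix:
R1 ← R1 / (-2).
R2 ← R2 + 13·R1.
R3 ← R3 − 11·R1.
R2 ← R2 / (443/2).
R1 ← R1 − 37/2·R2.
R3 ← R3 + 443/2·R2.
R3 reduces to 0 = 0, so the extra equation is consistent.
Reading off the reduced rows gives x = 2, y = -1.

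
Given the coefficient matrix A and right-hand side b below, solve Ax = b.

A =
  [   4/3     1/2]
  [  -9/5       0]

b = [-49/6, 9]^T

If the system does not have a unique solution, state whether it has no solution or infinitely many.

Row-reduce the augmented matrix:
R1 ← R1 / (4/3).
R2 ← R2 + 9/5·R1.
R2 ← R2 / (27/40).
R1 ← R1 − 3/8·R2.
Reading off the reduced rows gives x_1 = -5, x_2 = -3.

x_1 = -5, x_2 = -3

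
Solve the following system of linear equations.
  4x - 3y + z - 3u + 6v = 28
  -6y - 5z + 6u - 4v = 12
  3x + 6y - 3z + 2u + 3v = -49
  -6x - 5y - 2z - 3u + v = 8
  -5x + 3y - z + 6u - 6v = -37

x = 3, y = -6, z = 4, u = -2, v = -2

Row-reduce the augmented matrix:
R1 ← R1 / (4).
R3 ← R3 − 3·R1.
R4 ← R4 + 6·R1.
R5 ← R5 + 5·R1.
R2 ← R2 / (-6).
R1 ← R1 + 3/4·R2.
R3 ← R3 − 33/4·R2.
R4 ← R4 + 19/2·R2.
R5 ← R5 + 3/4·R2.
R3 ← R3 / (-85/8).
R1 ← R1 − 7/8·R3.
R2 ← R2 − 5/6·R3.
R4 ← R4 − 89/12·R3.
R5 ← R5 − 7/8·R3.
R4 ← R4 / (-422/51).
R1 ← R1 + 8/17·R4.
R2 ← R2 + 1/51·R4.
R3 ← R3 + 20/17·R4.
R5 ← R5 − 43/17·R4.
R5 ← R5 / (10387/2110).
R1 ← R1 − 163/211·R5.
R2 ← R2 − 191/2110·R5.
R3 ← R3 + 1022/1055·R5.
R4 ← R4 + 2919/2110·R5.
Reading off the reduced rows gives x = 3, y = -6, z = 4, u = -2, v = -2.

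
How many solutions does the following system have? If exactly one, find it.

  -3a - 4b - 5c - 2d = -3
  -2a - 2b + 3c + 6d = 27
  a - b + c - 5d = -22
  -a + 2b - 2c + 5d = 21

a = 2, b = -2, c = -1, d = 5

Row-reduce the augmented matrix:
R1 ← R1 / (-3).
R2 ← R2 + 2·R1.
R3 ← R3 − 1·R1.
R4 ← R4 + 1·R1.
R2 ← R2 / (2/3).
R1 ← R1 − 4/3·R2.
R3 ← R3 + 7/3·R2.
R4 ← R4 − 10/3·R2.
R3 ← R3 / (43/2).
R1 ← R1 + 11·R3.
R2 ← R2 − 19/2·R3.
R4 ← R4 + 32·R3.
R4 ← R4 / (-53/43).
R1 ← R1 + 162/43·R4.
R2 ← R2 − 93/43·R4.
R3 ← R3 − 40/43·R4.
Reading off the reduced rows gives a = 2, b = -2, c = -1, d = 5.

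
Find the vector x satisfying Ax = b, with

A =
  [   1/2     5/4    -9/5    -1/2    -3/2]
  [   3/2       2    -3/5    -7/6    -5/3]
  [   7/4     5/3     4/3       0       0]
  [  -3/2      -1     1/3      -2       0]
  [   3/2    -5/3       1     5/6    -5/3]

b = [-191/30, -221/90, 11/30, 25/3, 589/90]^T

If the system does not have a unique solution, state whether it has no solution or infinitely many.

Row-reduce the augmented matrix:
R1 ← R1 / (1/2).
R2 ← R2 − 3/2·R1.
R3 ← R3 − 7/4·R1.
R4 ← R4 + 3/2·R1.
R5 ← R5 − 3/2·R1.
R2 ← R2 / (-7/4).
R1 ← R1 − 5/2·R2.
R3 ← R3 + 65/24·R2.
R4 ← R4 − 11/4·R2.
R5 ← R5 + 65/12·R2.
R3 ← R3 / (43/210).
R1 ← R1 − 114/35·R3.
R2 ← R2 + 96/35·R3.
R4 ← R4 − 52/21·R3.
R5 ← R5 + 296/35·R3.
R4 ← R4 / (-13855/774).
R1 ← R1 + 2600/129·R4.
R2 ← R2 − 2108/129·R4.
R3 ← R3 − 1555/258·R4.
R5 ← R5 − 20230/387·R4.
R5 ← R5 / (-146/163).
R1 ← R1 + 2440/2771·R5.
R2 ← R2 − 306/815·R5.
R3 ← R3 − 1902/2771·R5.
R4 ← R4 − 8134/13855·R5.
Reading off the reduced rows gives x_1 = 2/5, x_2 = -13/5, x_3 = 3, x_4 = -8/3, x_5 = -1/2.

x_1 = 2/5, x_2 = -13/5, x_3 = 3, x_4 = -8/3, x_5 = -1/2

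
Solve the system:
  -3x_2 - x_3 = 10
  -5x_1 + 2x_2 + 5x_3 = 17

infinitely many solutions

Row-reduce:
Swap R1 and R2.
R1 ← R1 / (-5).
R2 ← R2 / (-3).
R1 ← R1 + 2/5·R2.
Rank is 2 with 3 unknowns, leaving x_3 free.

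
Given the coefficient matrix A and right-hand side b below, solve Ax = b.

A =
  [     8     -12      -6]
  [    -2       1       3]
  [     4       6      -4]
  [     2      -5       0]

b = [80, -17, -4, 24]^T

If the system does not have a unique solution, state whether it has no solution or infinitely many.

Row-reduce:
R1 ← R1 / (8).
R2 ← R2 + 2·R1.
R3 ← R3 − 4·R1.
R4 ← R4 − 2·R1.
R2 ← R2 / (-2).
R1 ← R1 + 3/2·R2.
R3 ← R3 − 12·R2.
R4 ← R4 + 2·R2.
R3 ← R3 / (8).
R1 ← R1 + 15/8·R3.
R2 ← R2 + 3/4·R3.
Row 4 reduces to 0 = 1, a contradiction. The system is inconsistent.

no solution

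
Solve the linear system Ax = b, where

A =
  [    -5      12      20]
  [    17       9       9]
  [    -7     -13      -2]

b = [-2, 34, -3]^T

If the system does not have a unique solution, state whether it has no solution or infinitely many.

Row-reduce the augmented matrix:
R1 ← R1 / (-5).
R2 ← R2 − 17·R1.
R3 ← R3 + 7·R1.
R2 ← R2 / (249/5).
R1 ← R1 + 12/5·R2.
R3 ← R3 + 149/5·R2.
R3 ← R3 / (4003/249).
R1 ← R1 + 24/83·R3.
R2 ← R2 − 385/249·R3.
Reading off the reduced rows gives x_1 = 2, x_2 = -1, x_3 = 1.

x_1 = 2, x_2 = -1, x_3 = 1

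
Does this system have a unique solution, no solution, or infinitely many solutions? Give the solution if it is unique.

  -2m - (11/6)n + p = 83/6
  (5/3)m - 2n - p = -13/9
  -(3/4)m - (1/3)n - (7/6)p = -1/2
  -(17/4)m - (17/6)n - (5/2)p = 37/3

m = -8/3, n = -3, p = 3

Row-reduce the augmented matrix:
R1 ← R1 / (-2).
R2 ← R2 − 5/3·R1.
R3 ← R3 + 3/4·R1.
R4 ← R4 + 17/4·R1.
R2 ← R2 / (-127/36).
R1 ← R1 − 11/12·R2.
R3 ← R3 − 17/48·R2.
R4 ← R4 − 17/16·R2.
R3 ← R3 / (-2375/1524).
R1 ← R1 + 69/127·R3.
R2 ← R2 − 6/127·R3.
R4 ← R4 + 2375/508·R3.
R4 reduces to 0 = 0, so the extra equation is consistent.
Reading off the reduced rows gives m = -8/3, n = -3, p = 3.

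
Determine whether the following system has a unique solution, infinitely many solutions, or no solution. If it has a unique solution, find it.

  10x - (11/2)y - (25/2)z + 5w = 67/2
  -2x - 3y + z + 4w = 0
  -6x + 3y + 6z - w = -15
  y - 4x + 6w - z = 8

Row-reduce:
R1 ← R1 / (10).
R2 ← R2 + 2·R1.
R3 ← R3 + 6·R1.
R4 ← R4 + 4·R1.
R2 ← R2 / (-41/10).
R1 ← R1 + 11/20·R2.
R3 ← R3 + 3/10·R2.
R4 ← R4 + 6/5·R2.
R3 ← R3 / (-57/41).
R1 ← R1 + 43/41·R3.
R2 ← R2 − 15/41·R3.
R4 ← R4 + 228/41·R3.
Row 4 reduces to 0 = 1, a contradiction. The system is inconsistent.

no solution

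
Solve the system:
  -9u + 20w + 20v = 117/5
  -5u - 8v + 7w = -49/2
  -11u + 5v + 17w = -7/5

Row-reduce the augmented matrix:
R1 ← R1 / (-9).
R2 ← R2 + 5·R1.
R3 ← R3 + 11·R1.
R2 ← R2 / (-172/9).
R1 ← R1 + 20/9·R2.
R3 ← R3 + 175/9·R2.
R3 ← R3 / (-561/172).
R1 ← R1 + 75/43·R3.
R2 ← R2 − 37/172·R3.
Reading off the reduced rows gives u = -13/5, v = 5/2, w = -5/2.

u = -13/5, v = 5/2, w = -5/2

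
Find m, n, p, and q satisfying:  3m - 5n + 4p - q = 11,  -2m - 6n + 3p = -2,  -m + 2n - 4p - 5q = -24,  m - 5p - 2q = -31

Row-reduce the augmented matrix:
R1 ← R1 / (3).
R2 ← R2 + 2·R1.
R3 ← R3 + 1·R1.
R4 ← R4 − 1·R1.
R2 ← R2 / (-28/3).
R1 ← R1 + 5/3·R2.
R3 ← R3 − 1/3·R2.
R4 ← R4 − 5/3·R2.
R3 ← R3 / (-69/28).
R1 ← R1 − 9/28·R3.
R2 ← R2 + 17/28·R3.
R4 ← R4 + 149/28·R3.
R4 ← R4 / (225/23).
R1 ← R1 + 21/23·R4.
R2 ← R2 − 32/23·R4.
R3 ← R3 − 50/23·R4.
Reading off the reduced rows gives m = 1, n = 3, p = 6, q = 1.

m = 1, n = 3, p = 6, q = 1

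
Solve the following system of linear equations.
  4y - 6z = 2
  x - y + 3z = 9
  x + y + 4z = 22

Row-reduce the augmented matrix:
Swap R1 and R2.
R3 ← R3 − 1·R1.
R2 ← R2 / (4).
R1 ← R1 + 1·R2.
R3 ← R3 − 2·R2.
R3 ← R3 / (4).
R1 ← R1 − 3/2·R3.
R2 ← R2 + 3/2·R3.
Reading off the reduced rows gives x = 5, y = 5, z = 3.

x = 5, y = 5, z = 3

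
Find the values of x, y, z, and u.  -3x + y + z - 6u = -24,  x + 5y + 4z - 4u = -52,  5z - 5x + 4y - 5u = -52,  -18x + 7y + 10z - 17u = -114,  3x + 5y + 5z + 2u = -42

x = -1, y = -3, z = -6, u = 3

Row-reduce the augmented matrix:
R1 ← R1 / (-3).
R2 ← R2 − 1·R1.
R3 ← R3 + 5·R1.
R4 ← R4 + 18·R1.
R5 ← R5 − 3·R1.
R2 ← R2 / (16/3).
R1 ← R1 + 1/3·R2.
R3 ← R3 − 7/3·R2.
R4 ← R4 − 1·R2.
R5 ← R5 − 6·R2.
R3 ← R3 / (23/16).
R1 ← R1 + 1/16·R3.
R2 ← R2 − 13/16·R3.
R4 ← R4 − 51/16·R3.
R5 ← R5 − 9/8·R3.
R4 ← R4 / (74/23).
R1 ← R1 − 45/23·R4.
R2 ← R2 + 125/23·R4.
R3 ← R3 − 122/23·R4.
R5 ← R5 + 74/23·R4.
R5 reduces to 0 = 0, so the extra equation is consistent.
Reading off the reduced rows gives x = -1, y = -3, z = -6, u = 3.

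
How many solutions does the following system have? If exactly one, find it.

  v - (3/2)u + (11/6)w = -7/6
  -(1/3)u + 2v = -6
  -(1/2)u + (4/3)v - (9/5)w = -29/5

u = 0, v = -3, w = 1

Row-reduce the augmented matrix:
R1 ← R1 / (-3/2).
R2 ← R2 + 1/3·R1.
R3 ← R3 + 1/2·R1.
R2 ← R2 / (16/9).
R1 ← R1 + 2/3·R2.
R3 ← R3 − 1·R2.
R3 ← R3 / (-1571/720).
R1 ← R1 + 11/8·R3.
R2 ← R2 + 11/48·R3.
Reading off the reduced rows gives u = 0, v = -3, w = 1.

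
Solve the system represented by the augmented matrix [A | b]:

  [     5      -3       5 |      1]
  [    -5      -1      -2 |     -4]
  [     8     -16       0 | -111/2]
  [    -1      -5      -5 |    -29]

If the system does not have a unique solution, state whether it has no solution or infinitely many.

no solution

Row-reduce:
R1 ← R1 / (5).
R2 ← R2 + 5·R1.
R3 ← R3 − 8·R1.
R4 ← R4 + 1·R1.
R2 ← R2 / (-4).
R1 ← R1 + 3/5·R2.
R3 ← R3 + 56/5·R2.
R4 ← R4 + 28/5·R2.
R3 ← R3 / (-82/5).
R1 ← R1 − 11/20·R3.
R2 ← R2 + 3/4·R3.
R4 ← R4 + 41/5·R3.
Row 4 reduces to 0 = -1/4, a contradiction. The system is inconsistent.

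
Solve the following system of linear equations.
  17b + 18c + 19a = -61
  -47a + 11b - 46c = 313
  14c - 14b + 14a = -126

Row-reduce:
R1 ← R1 / (19).
R2 ← R2 + 47·R1.
R3 ← R3 − 14·R1.
R2 ← R2 / (1008/19).
R1 ← R1 − 17/19·R2.
R3 ← R3 + 504/19·R2.
Rank is 2 with 3 unknowns, leaving c free.

infinitely many solutions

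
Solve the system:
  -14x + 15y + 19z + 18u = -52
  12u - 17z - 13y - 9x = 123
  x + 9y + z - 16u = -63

infinitely many solutions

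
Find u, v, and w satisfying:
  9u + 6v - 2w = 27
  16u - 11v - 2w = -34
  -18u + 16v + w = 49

Row-reduce the augmented matrix:
R1 ← R1 / (9).
R2 ← R2 − 16·R1.
R3 ← R3 + 18·R1.
R2 ← R2 / (-65/3).
R1 ← R1 − 2/3·R2.
R3 ← R3 − 28·R2.
R3 ← R3 / (-193/195).
R1 ← R1 + 34/195·R3.
R2 ← R2 + 14/195·R3.
Reading off the reduced rows gives u = 1, v = 4, w = 3.

u = 1, v = 4, w = 3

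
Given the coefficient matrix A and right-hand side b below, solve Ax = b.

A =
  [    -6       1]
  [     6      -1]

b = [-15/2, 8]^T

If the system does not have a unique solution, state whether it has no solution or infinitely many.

no solution

Row-reduce:
R1 ← R1 / (-6).
R2 ← R2 − 6·R1.
Row 2 reduces to 0 = 1/2, a contradiction. The system is inconsistent.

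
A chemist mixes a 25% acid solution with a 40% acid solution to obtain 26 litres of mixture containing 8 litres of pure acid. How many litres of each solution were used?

litres of solution A: 16, litres of solution B: 10

Let a = litres of solution A, b = litres of solution B.
  a + b = 26
  (2/5)b + (1/4)a = 8
From equation 1: a = 26 − b.
Substitute into equation 2 and solve: b = 10.
Then a = 16.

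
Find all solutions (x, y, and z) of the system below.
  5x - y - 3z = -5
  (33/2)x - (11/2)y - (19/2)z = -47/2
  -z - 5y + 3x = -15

Row-reduce:
R1 ← R1 / (5).
R2 ← R2 − 33/2·R1.
R3 ← R3 − 3·R1.
R2 ← R2 / (-11/5).
R1 ← R1 + 1/5·R2.
R3 ← R3 + 22/5·R2.
Row 3 reduces to 0 = 2, a contradiction. The system is inconsistent.

no solution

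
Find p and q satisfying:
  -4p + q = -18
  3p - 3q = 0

p = 6, q = 6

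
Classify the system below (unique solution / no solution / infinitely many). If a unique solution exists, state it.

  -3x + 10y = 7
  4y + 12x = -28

x = -7/3, y = 0

Row-reduce the augmented matrix:
R1 ← R1 / (-3).
R2 ← R2 − 12·R1.
R2 ← R2 / (44).
R1 ← R1 + 10/3·R2.
Reading off the reduced rows gives x = -7/3, y = 0.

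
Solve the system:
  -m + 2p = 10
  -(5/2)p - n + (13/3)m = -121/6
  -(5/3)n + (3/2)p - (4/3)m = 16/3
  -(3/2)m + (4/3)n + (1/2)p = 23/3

no solution

Row-reduce:
R1 ← R1 / (-1).
R2 ← R2 − 13/3·R1.
R3 ← R3 + 4/3·R1.
R4 ← R4 + 3/2·R1.
R2 ← R2 / (-1).
R3 ← R3 + 5/3·R2.
R4 ← R4 − 4/3·R2.
R3 ← R3 / (-103/9).
R1 ← R1 + 2·R3.
R2 ← R2 + 37/6·R3.
R4 ← R4 − 103/18·R3.
Row 4 reduces to 0 = 1/4, a contradiction. The system is inconsistent.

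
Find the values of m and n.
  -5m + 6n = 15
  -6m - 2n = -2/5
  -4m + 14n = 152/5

m = -3/5, n = 2

Row-reduce the augmented matrix:
R1 ← R1 / (-5).
R2 ← R2 + 6·R1.
R3 ← R3 + 4·R1.
R2 ← R2 / (-46/5).
R1 ← R1 + 6/5·R2.
R3 ← R3 − 46/5·R2.
R3 reduces to 0 = 0, so the extra equation is consistent.
Reading off the reduced rows gives m = -3/5, n = 2.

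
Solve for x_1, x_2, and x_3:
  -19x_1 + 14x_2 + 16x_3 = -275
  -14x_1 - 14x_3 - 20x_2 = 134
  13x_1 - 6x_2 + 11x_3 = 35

x_1 = 5, x_2 = -6, x_3 = -6

Row-reduce the augmented matrix:
R1 ← R1 / (-19).
R2 ← R2 + 14·R1.
R3 ← R3 − 13·R1.
R2 ← R2 / (-576/19).
R1 ← R1 + 14/19·R2.
R3 ← R3 − 68/19·R2.
R3 ← R3 / (1361/72).
R1 ← R1 + 31/144·R3.
R2 ← R2 − 245/288·R3.
Reading off the reduced rows gives x_1 = 5, x_2 = -6, x_3 = -6.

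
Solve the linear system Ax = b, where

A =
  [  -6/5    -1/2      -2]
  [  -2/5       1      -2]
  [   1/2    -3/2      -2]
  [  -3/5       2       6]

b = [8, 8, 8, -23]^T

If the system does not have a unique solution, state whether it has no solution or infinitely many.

no solution

Row-reduce:
R1 ← R1 / (-6/5).
R2 ← R2 + 2/5·R1.
R3 ← R3 − 1/2·R1.
R4 ← R4 + 3/5·R1.
R2 ← R2 / (7/6).
R1 ← R1 − 5/12·R2.
R3 ← R3 + 41/24·R2.
R4 ← R4 − 9/4·R2.
R3 ← R3 / (-67/14).
R1 ← R1 − 15/7·R3.
R2 ← R2 + 8/7·R3.
R4 ← R4 − 67/7·R3.
Row 4 reduces to 0 = 1, a contradiction. The system is inconsistent.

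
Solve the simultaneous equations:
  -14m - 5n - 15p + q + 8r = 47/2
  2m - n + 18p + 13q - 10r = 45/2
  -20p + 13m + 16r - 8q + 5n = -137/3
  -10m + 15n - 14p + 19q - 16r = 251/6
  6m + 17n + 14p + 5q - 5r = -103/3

m = -1, n = -2, p = -2/3, q = 3/2, r = -3/2

Row-reduce the augmented matrix:
R1 ← R1 / (-14).
R2 ← R2 − 2·R1.
R3 ← R3 − 13·R1.
R4 ← R4 + 10·R1.
R5 ← R5 − 6·R1.
R2 ← R2 / (-12/7).
R1 ← R1 − 5/14·R2.
R3 ← R3 − 5/14·R2.
R4 ← R4 − 130/7·R2.
R5 ← R5 − 104/7·R2.
R3 ← R3 / (-245/8).
R1 ← R1 − 35/8·R3.
R2 ← R2 + 37/4·R3.
R4 ← R4 − 337/2·R3.
R5 ← R5 − 145·R3.
R4 ← R4 / (33522/245).
R1 ← R1 − 43/21·R4.
R2 ← R2 + 4673/735·R4.
R3 ← R3 − 104/735·R4.
R5 ← R5 − 4842/49·R4.
R5 ← R5 / (128909/5587).
R1 ← R1 − 32705/50283·R5.
R2 ← R2 + 65465/50283·R5.
R3 ← R3 + 35494/50283·R5.
R4 ← R4 − 133/16761·R5.
Reading off the reduced rows gives m = -1, n = -2, p = -2/3, q = 3/2, r = -3/2.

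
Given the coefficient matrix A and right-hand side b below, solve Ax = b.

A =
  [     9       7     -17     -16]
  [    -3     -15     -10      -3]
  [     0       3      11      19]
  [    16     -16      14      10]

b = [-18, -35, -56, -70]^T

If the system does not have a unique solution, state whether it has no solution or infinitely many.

Row-reduce the augmented matrix:
R1 ← R1 / (9).
R2 ← R2 + 3·R1.
R4 ← R4 − 16·R1.
R2 ← R2 / (-38/3).
R1 ← R1 − 7/9·R2.
R3 ← R3 − 3·R2.
R4 ← R4 + 256/9·R2.
R3 ← R3 / (277/38).
R1 ← R1 + 325/114·R3.
R2 ← R2 − 47/38·R3.
R4 ← R4 − 4526/57·R3.
R4 ← R4 / (-106624/831).
R1 ← R1 − 3631/831·R4.
R2 ← R2 + 618/277·R4.
R3 ← R3 − 647/277·R4.
Reading off the reduced rows gives x_1 = -4, x_2 = 1, x_3 = 5, x_4 = -6.

x_1 = -4, x_2 = 1, x_3 = 5, x_4 = -6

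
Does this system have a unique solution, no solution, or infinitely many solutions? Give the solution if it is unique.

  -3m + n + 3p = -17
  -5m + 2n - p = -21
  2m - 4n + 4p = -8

m = 6, n = 4, p = -1

Row-reduce the augmented matrix:
R1 ← R1 / (-3).
R2 ← R2 + 5·R1.
R3 ← R3 − 2·R1.
R2 ← R2 / (1/3).
R1 ← R1 + 1/3·R2.
R3 ← R3 + 10/3·R2.
R3 ← R3 / (-54).
R1 ← R1 + 7·R3.
R2 ← R2 + 18·R3.
Reading off the reduced rows gives m = 6, n = 4, p = -1.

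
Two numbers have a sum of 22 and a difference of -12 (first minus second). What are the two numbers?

first number: 5, second number: 17

Let x = first number, y = second number.
  x + y = 22
  x - y = -12
Row-reduce the augmented matrix:
R2 ← R2 − 1·R1.
R2 ← R2 / (-2).
R1 ← R1 − 1·R2.
Reading off the reduced rows gives x = 5, y = 17.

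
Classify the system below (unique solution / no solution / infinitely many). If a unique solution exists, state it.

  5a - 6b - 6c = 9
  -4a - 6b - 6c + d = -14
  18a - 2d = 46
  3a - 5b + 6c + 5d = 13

infinitely many solutions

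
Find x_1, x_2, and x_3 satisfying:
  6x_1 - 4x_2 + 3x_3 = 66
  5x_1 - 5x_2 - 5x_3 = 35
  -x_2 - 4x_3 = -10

Row-reduce the augmented matrix:
R1 ← R1 / (6).
R2 ← R2 − 5·R1.
R2 ← R2 / (-5/3).
R1 ← R1 + 2/3·R2.
R3 ← R3 + 1·R2.
R3 ← R3 / (1/2).
R1 ← R1 − 7/2·R3.
R2 ← R2 − 9/2·R3.
Reading off the reduced rows gives x_1 = 5, x_2 = -6, x_3 = 4.

x_1 = 5, x_2 = -6, x_3 = 4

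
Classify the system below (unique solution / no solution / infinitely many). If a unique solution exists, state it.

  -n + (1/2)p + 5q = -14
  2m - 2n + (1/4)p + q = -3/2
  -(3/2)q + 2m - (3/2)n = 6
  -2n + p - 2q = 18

no solution

Row-reduce:
Swap R1 and R2.
R1 ← R1 / (2).
R3 ← R3 − 2·R1.
R2 ← R2 / (-1).
R1 ← R1 + 1·R2.
R3 ← R3 − 1/2·R2.
R4 ← R4 + 2·R2.
Swap R3 and R4.
R3 ← R3 / (-12).
R1 ← R1 + 9/2·R3.
R2 ← R2 + 5·R3.
Row 4 reduces to 0 = 1/2, a contradiction. The system is inconsistent.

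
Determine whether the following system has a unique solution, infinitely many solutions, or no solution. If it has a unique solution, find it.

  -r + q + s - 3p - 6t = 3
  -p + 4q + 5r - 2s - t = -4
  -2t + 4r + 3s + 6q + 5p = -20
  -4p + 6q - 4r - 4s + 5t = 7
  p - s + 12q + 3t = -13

infinitely many solutions

Row-reduce:
R1 ← R1 / (-3).
R2 ← R2 + 1·R1.
R3 ← R3 − 5·R1.
R4 ← R4 + 4·R1.
R5 ← R5 − 1·R1.
R2 ← R2 / (11/3).
R1 ← R1 + 1/3·R2.
R3 ← R3 − 23/3·R2.
R4 ← R4 − 14/3·R2.
R5 ← R5 − 37/3·R2.
R3 ← R3 / (-97/11).
R1 ← R1 − 9/11·R3.
R2 ← R2 − 16/11·R3.
R4 ← R4 + 104/11·R3.
R5 ← R5 + 201/11·R3.
R4 ← R4 / (-1222/97).
R1 ← R1 − 33/97·R4.
R2 ← R2 − 91/97·R4.
R3 ← R3 + 105/97·R4.
R5 ← R5 + 1222/97·R4.
Rank is 4 with 5 unknowns, leaving t free.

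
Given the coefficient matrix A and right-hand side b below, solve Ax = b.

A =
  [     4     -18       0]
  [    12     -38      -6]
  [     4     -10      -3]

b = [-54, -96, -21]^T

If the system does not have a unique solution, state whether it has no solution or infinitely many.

Row-reduce:
R1 ← R1 / (4).
R2 ← R2 − 12·R1.
R3 ← R3 − 4·R1.
R2 ← R2 / (16).
R1 ← R1 + 9/2·R2.
R3 ← R3 − 8·R2.
Rank is 2 with 3 unknowns, leaving x_3 free.

infinitely many solutions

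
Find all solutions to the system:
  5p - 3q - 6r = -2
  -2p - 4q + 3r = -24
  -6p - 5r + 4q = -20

p = 5, q = 5, r = 2

Row-reduce the augmented matrix:
R1 ← R1 / (5).
R2 ← R2 + 2·R1.
R3 ← R3 + 6·R1.
R2 ← R2 / (-26/5).
R1 ← R1 + 3/5·R2.
R3 ← R3 − 2/5·R2.
R3 ← R3 / (-158/13).
R1 ← R1 + 33/26·R3.
R2 ← R2 + 3/26·R3.
Reading off the reduced rows gives p = 5, q = 5, r = 2.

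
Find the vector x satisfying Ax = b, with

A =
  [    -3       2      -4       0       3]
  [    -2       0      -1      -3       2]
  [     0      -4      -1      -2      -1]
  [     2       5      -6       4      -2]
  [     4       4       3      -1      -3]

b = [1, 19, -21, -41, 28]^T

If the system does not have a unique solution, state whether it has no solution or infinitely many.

x_1 = 0, x_2 = 5, x_3 = 6, x_4 = -5, x_5 = 5

Row-reduce the augmented matrix:
R1 ← R1 / (-3).
R2 ← R2 + 2·R1.
R4 ← R4 − 2·R1.
R5 ← R5 − 4·R1.
R2 ← R2 / (-4/3).
R1 ← R1 + 2/3·R2.
R3 ← R3 + 4·R2.
R4 ← R4 − 19/3·R2.
R5 ← R5 − 20/3·R2.
R3 ← R3 / (-6).
R1 ← R1 − 1/2·R3.
R2 ← R2 + 5/4·R3.
R4 ← R4 + 3/4·R3.
R5 ← R5 − 6·R3.
R4 ← R4 / (-89/8).
R1 ← R1 − 25/12·R4.
R2 ← R2 − 19/24·R4.
R3 ← R3 + 7/6·R4.
R5 ← R5 + 9·R4.
R5 ← R5 / (-9/89).
R1 ← R1 + 283/267·R5.
R2 ← R2 − 58/267·R5.
R3 ← R3 − 41/267·R5.
R4 ← R4 + 1/89·R5.
Reading off the reduced rows gives x_1 = 0, x_2 = 5, x_3 = 6, x_4 = -5, x_5 = 5.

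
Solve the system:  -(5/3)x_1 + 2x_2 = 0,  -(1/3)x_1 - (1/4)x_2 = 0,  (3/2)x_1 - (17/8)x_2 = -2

no solution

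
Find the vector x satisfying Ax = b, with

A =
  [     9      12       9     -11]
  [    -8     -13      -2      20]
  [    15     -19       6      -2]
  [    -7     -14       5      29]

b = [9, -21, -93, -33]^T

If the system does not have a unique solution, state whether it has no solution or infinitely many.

infinitely many solutions

Row-reduce:
R1 ← R1 / (9).
R2 ← R2 + 8·R1.
R3 ← R3 − 15·R1.
R4 ← R4 + 7·R1.
R2 ← R2 / (-7/3).
R1 ← R1 − 4/3·R2.
R3 ← R3 + 39·R2.
R4 ← R4 + 14/3·R2.
R3 ← R3 / (-765/7).
R1 ← R1 − 31/7·R3.
R2 ← R2 + 18/7·R3.
Rank is 3 with 4 unknowns, leaving x_4 free.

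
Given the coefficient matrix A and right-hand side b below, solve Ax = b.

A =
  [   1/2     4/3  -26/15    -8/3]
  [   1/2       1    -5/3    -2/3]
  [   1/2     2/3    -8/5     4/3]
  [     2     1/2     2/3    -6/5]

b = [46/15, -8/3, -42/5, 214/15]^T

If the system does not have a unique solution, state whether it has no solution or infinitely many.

infinitely many solutions

Row-reduce:
R1 ← R1 / (1/2).
R2 ← R2 − 1/2·R1.
R3 ← R3 − 1/2·R1.
R4 ← R4 − 2·R1.
R2 ← R2 / (-1/3).
R1 ← R1 − 8/3·R2.
R3 ← R3 + 2/3·R2.
R4 ← R4 + 29/6·R2.
Swap R3 and R4.
R3 ← R3 / (199/30).
R1 ← R1 + 44/15·R3.
R2 ← R2 + 1/5·R3.
Rank is 3 with 4 unknowns, leaving x_4 free.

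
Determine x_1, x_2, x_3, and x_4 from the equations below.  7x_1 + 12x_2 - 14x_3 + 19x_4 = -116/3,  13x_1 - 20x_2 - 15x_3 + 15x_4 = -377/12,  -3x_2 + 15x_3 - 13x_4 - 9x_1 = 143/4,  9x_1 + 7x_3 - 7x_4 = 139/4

Row-reduce the augmented matrix:
R1 ← R1 / (7).
R2 ← R2 − 13·R1.
R3 ← R3 + 9·R1.
R4 ← R4 − 9·R1.
R2 ← R2 / (-296/7).
R1 ← R1 − 12/7·R2.
R3 ← R3 − 87/7·R2.
R4 ← R4 + 108/7·R2.
R3 ← R3 / (69/296).
R1 ← R1 + 115/74·R3.
R2 ← R2 + 77/296·R3.
R4 ← R4 − 1553/74·R3.
R4 ← R4 / (-35614/69).
R1 ← R1 − 115/3·R4.
R2 ← R2 − 454/69·R4.
R3 ← R3 − 1618/69·R4.
Reading off the reduced rows gives x_1 = 4/3, x_2 = 0, x_3 = 11/4, x_4 = -1/2.

x_1 = 4/3, x_2 = 0, x_3 = 11/4, x_4 = -1/2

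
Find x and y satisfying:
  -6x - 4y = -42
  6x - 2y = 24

x = 5, y = 3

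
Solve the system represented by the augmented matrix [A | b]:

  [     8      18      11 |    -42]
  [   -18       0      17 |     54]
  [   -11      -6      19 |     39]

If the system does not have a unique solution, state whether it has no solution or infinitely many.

Row-reduce the augmented matrix:
R1 ← R1 / (8).
R2 ← R2 + 18·R1.
R3 ← R3 + 11·R1.
R2 ← R2 / (81/2).
R1 ← R1 − 9/4·R2.
R3 ← R3 − 75/4·R2.
R3 ← R3 / (799/54).
R1 ← R1 + 17/18·R3.
R2 ← R2 − 167/162·R3.
Reading off the reduced rows gives x_1 = -3, x_2 = -1, x_3 = 0.

x_1 = -3, x_2 = -1, x_3 = 0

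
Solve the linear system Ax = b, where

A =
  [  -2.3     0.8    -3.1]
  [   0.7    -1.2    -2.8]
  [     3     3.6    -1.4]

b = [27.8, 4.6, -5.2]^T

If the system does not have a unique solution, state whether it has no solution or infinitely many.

x_1 = -6, x_2 = 2, x_3 = -4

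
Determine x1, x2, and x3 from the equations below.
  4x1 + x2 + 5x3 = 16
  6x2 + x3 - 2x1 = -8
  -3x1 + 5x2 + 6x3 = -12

Row-reduce the augmented matrix:
R1 ← R1 / (4).
R2 ← R2 + 2·R1.
R3 ← R3 + 3·R1.
R2 ← R2 / (13/2).
R1 ← R1 − 1/4·R2.
R3 ← R3 − 23/4·R2.
R3 ← R3 / (173/26).
R1 ← R1 − 29/26·R3.
R2 ← R2 − 7/13·R3.
Reading off the reduced rows gives x1 = 4, x2 = 0, x3 = 0.

x1 = 4, x2 = 0, x3 = 0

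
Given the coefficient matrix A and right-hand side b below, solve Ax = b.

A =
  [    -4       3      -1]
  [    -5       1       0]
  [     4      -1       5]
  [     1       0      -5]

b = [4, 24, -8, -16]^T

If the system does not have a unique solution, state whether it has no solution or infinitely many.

x_1 = -6, x_2 = -6, x_3 = 2

Row-reduce the augmented matrix:
R1 ← R1 / (-4).
R2 ← R2 + 5·R1.
R3 ← R3 − 4·R1.
R4 ← R4 − 1·R1.
R2 ← R2 / (-11/4).
R1 ← R1 + 3/4·R2.
R3 ← R3 − 2·R2.
R4 ← R4 − 3/4·R2.
R3 ← R3 / (54/11).
R1 ← R1 + 1/11·R3.
R2 ← R2 + 5/11·R3.
R4 ← R4 + 54/11·R3.
R4 reduces to 0 = 0, so the extra equation is consistent.
Reading off the reduced rows gives x_1 = -6, x_2 = -6, x_3 = 2.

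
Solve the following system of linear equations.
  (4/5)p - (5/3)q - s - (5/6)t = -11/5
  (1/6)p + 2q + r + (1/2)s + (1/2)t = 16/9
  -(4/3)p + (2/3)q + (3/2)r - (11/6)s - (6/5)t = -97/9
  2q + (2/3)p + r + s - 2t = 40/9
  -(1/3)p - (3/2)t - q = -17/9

Row-reduce the augmented matrix:
R1 ← R1 / (4/5).
R2 ← R2 − 1/6·R1.
R3 ← R3 + 4/3·R1.
R4 ← R4 − 2/3·R1.
R5 ← R5 + 1/3·R1.
R2 ← R2 / (169/72).
R1 ← R1 + 25/12·R2.
R3 ← R3 + 19/9·R2.
R4 ← R4 − 61/18·R2.
R5 ← R5 + 61/36·R2.
R3 ← R3 / (811/338).
R1 ← R1 − 150/169·R3.
R2 ← R2 − 72/169·R3.
R4 ← R4 + 75/169·R3.
R5 ← R5 − 122/169·R3.
R4 ← R4 / (228/811).
R1 ← R1 − 355/811·R4.
R2 ← R2 − 657/811·R4.
R3 ← R3 + 2903/2433·R4.
R5 ← R5 − 2326/2433·R4.
R5 ← R5 / (4691/570).
R1 ← R1 − 335/76·R5.
R2 ← R2 − 3139/380·R5.
R3 ← R3 + 13739/1140·R5.
R4 ← R4 + 715/76·R5.
Reading off the reduced rows gives p = 8/3, q = 1, r = -2, s = 8/3, t = 0.

p = 8/3, q = 1, r = -2, s = 8/3, t = 0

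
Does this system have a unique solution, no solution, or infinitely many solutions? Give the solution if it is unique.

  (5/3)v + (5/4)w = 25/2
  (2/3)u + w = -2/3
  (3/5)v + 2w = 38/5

u = -4, v = 6, w = 2

Row-reduce the augmented matrix:
Swap R1 and R2.
R1 ← R1 / (2/3).
R2 ← R2 / (5/3).
R3 ← R3 − 3/5·R2.
R3 ← R3 / (31/20).
R1 ← R1 − 3/2·R3.
R2 ← R2 − 3/4·R3.
Reading off the reduced rows gives u = -4, v = 6, w = 2.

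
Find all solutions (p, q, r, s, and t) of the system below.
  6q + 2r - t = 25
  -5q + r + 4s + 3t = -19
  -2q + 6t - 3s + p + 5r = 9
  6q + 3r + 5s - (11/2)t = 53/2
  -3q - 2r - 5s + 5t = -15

no solution

Row-reduce:
Swap R1 and R3.
R2 ← R2 / (-5).
R1 ← R1 + 2·R2.
R3 ← R3 − 6·R2.
R4 ← R4 − 6·R2.
R5 ← R5 + 3·R2.
R3 ← R3 / (16/5).
R1 ← R1 − 23/5·R3.
R2 ← R2 + 1/5·R3.
R4 ← R4 − 21/5·R3.
R5 ← R5 + 13/5·R3.
R4 ← R4 / (7/2).
R1 ← R1 + 23/2·R4.
R2 ← R2 + 1/2·R4.
R3 ← R3 − 3/2·R4.
R5 ← R5 + 7/2·R4.
Row 5 reduces to 0 = -1, a contradiction. The system is inconsistent.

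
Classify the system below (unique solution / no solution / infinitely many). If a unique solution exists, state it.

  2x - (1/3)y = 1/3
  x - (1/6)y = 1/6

infinitely many solutions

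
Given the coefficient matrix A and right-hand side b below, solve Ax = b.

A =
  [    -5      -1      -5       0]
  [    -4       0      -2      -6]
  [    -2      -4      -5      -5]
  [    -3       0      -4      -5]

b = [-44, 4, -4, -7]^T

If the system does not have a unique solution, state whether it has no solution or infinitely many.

x_1 = 4, x_2 = -1, x_3 = 5, x_4 = -5

Row-reduce the augmented matrix:
R1 ← R1 / (-5).
R2 ← R2 + 4·R1.
R3 ← R3 + 2·R1.
R4 ← R4 + 3·R1.
R2 ← R2 / (4/5).
R1 ← R1 − 1/5·R2.
R3 ← R3 + 18/5·R2.
R4 ← R4 − 3/5·R2.
R3 ← R3 / (6).
R1 ← R1 − 1/2·R3.
R2 ← R2 − 5/2·R3.
R4 ← R4 + 5/2·R3.
R4 ← R4 / (-83/6).
R1 ← R1 − 25/6·R4.
R2 ← R2 − 35/6·R4.
R3 ← R3 + 16/3·R4.
Reading off the reduced rows gives x_1 = 4, x_2 = -1, x_3 = 5, x_4 = -5.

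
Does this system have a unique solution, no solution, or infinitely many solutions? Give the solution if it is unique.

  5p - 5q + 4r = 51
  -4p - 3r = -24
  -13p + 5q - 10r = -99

Row-reduce:
R1 ← R1 / (5).
R2 ← R2 + 4·R1.
R3 ← R3 + 13·R1.
R2 ← R2 / (-4).
R1 ← R1 + 1·R2.
R3 ← R3 + 8·R2.
Rank is 2 with 3 unknowns, leaving r free.

infinitely many solutions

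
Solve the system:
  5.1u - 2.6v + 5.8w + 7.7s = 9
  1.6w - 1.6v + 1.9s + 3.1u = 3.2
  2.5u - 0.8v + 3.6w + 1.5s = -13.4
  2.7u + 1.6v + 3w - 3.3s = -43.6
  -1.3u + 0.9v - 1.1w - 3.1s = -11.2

Row-reduce the augmented matrix:
R1 ← R1 / (51/10).
R2 ← R2 − 31/10·R1.
R3 ← R3 − 5/2·R1.
R4 ← R4 − 27/10·R1.
R5 ← R5 + 13/10·R1.
R2 ← R2 / (-1/51).
R1 ← R1 + 26/51·R2.
R3 ← R3 − 121/255·R2.
R4 ← R4 − 253/85·R2.
R5 ← R5 − 121/510·R2.
R3 ← R3 / (-1146/25).
R1 ← R1 − 256/5·R3.
R2 ← R2 − 491/5·R3.
R4 ← R4 + 7309/25·R3.
R5 ← R5 + 573/25·R3.
R4 ← R4 / (81379/5730).
R1 ← R1 + 2231/573·R4.
R2 ← R2 + 8267/1146·R4.
R3 ← R3 − 1739/1146·R4.
R5 reduces to 0 = 0, so the extra equation is consistent.
Reading off the reduced rows gives u = -1, v = -4, w = -6, s = 5.

u = -1, v = -4, w = -6, s = 5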